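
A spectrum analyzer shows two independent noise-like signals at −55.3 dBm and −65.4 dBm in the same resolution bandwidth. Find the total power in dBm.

Convert to linear, add, convert back:
P₁ = 2.95×10⁻⁹ W, P₂ = 2.88×10⁻¹⁰ W
P_tot = 3.24×10⁻⁹ W → 10 log₁₀(P_tot / 10⁻³) = −54.9 dBm

−54.9 dBm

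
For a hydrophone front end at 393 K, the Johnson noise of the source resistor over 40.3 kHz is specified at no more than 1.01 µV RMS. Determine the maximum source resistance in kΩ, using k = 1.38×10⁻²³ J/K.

Johnson–Nyquist: V_n = √(4kTRB) ⇒ R = V_n² / (4kTB)
4kTB = 4 × 1.38×10⁻²³ × 393 × 4.03×10⁴ = 8.74×10⁻¹⁶
R = (1.01×10⁻⁶)² / 8.74×10⁻¹⁶ = 1.17×10³ Ω = 1.17 kΩ

1.17 kΩ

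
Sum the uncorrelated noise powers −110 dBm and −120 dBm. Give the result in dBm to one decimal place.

−109.6 dBm

Convert to linear, add, convert back:
P₁ = 1.00×10⁻¹⁴ W, P₂ = 1.00×10⁻¹⁵ W
P_tot = 1.10×10⁻¹⁴ W → 10 log₁₀(P_tot / 10⁻³) = −109.6 dBm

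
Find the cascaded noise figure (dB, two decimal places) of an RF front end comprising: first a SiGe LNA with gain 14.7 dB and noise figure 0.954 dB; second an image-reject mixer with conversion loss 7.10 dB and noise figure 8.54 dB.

1.63 dB

Convert to linear (a loss of L dB is a gain of −L dB): F_i = 10^(NF_i/10), G_i = 10^(G_i,dB/10)
  Stage 1: F_1 = 10^(0.954/10) = 1.246, G_1 = 10^(14.7/10) = 29.51
  Stage 2: F_2 = 10^(8.54/10) = 7.145, G_2 = 10^(−7.10/10) = 0.1950
Friis cascade:
  F = 1.246 + (7.145 − 1)/29.51 = 1.454
NF = 10 log₁₀(1.454) = 1.63 dB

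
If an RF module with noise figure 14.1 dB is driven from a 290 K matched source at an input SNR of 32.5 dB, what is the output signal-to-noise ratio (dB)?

By definition F = SNR_in/SNR_out, so in dB: SNR_out = SNR_in − NF
SNR_out = 32.5 − 14.1 = 18.4 dB

18.4 dB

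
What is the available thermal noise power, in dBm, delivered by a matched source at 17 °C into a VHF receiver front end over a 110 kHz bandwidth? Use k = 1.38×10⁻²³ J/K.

−123.6 dBm

T = 17 °C + 273.15 = 290.15 K
P_n = kTB = 1.38×10⁻²³ × 290.15 × 1.10×10⁵ = 4.40×10⁻¹⁶ W
In dBm: 10 log₁₀(4.40×10⁻¹⁶ / 10⁻³) = −123.6 dBm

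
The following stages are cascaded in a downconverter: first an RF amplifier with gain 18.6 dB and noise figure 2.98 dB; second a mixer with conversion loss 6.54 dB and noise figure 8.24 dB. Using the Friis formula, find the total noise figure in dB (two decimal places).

3.15 dB

Convert to linear (a loss of L dB is a gain of −L dB): F_i = 10^(NF_i/10), G_i = 10^(G_i,dB/10)
  Stage 1: F_1 = 10^(2.98/10) = 1.986, G_1 = 10^(18.6/10) = 72.44
  Stage 2: F_2 = 10^(8.24/10) = 6.668, G_2 = 10^(−6.54/10) = 0.2218
Friis cascade:
  F = 1.986 + (6.668 − 1)/72.44 = 2.064
NF = 10 log₁₀(2.064) = 3.15 dB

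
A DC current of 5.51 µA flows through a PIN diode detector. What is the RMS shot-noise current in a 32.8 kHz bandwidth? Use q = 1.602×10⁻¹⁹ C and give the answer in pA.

I_n = √(2qI·B)
2qI·B = 2 × 1.602×10⁻¹⁹ × 5.51×10⁻⁶ × 3.28×10⁴ = 5.79×10⁻²⁰ A²
I_n = √(5.79×10⁻²⁰) = 2.41×10⁻¹⁰ A = 241 pA

241 pA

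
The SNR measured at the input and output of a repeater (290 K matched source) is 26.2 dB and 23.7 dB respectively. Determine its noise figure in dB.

NF (dB) = SNR_in(dB) − SNR_out(dB) when the source is at T₀
NF = 26.2 − 23.7 = 2.5 dB

2.5 dB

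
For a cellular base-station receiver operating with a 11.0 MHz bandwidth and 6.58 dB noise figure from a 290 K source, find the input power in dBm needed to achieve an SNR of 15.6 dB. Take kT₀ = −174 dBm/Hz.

Sensitivity = −174 + 10 log₁₀(B) + NF + SNR_min
= −174 + 70.41 + 6.58 + 15.6
= −81.41 dBm → −81.4 dBm

−81.4 dBm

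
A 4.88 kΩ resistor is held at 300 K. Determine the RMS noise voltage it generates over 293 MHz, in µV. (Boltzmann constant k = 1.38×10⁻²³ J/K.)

V_n = √(4kTRB)
4kTRB = 4 × 1.38×10⁻²³ × 300 × 4.88×10³ × 2.93×10⁸ = 2.37×10⁻⁸ V²
V_n = √(2.37×10⁻⁸) = 1.54×10⁻⁴ V = 154 µV

154 µV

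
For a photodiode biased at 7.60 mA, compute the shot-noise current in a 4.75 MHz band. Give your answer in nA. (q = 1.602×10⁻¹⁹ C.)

I_n = √(2qI·B)
2qI·B = 2 × 1.602×10⁻¹⁹ × 7.60×10⁻³ × 4.75×10⁶ = 1.16×10⁻¹⁴ A²
I_n = √(1.16×10⁻¹⁴) = 1.08×10⁻⁷ A = 108 nA

108 nA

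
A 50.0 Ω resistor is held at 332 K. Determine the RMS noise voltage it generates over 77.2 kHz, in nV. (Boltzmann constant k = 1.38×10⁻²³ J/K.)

V_n = √(4kTRB)
4kTRB = 4 × 1.38×10⁻²³ × 332 × 5.00×10¹ × 7.72×10⁴ = 7.07×10⁻¹⁴ V²
V_n = √(7.07×10⁻¹⁴) = 2.66×10⁻⁷ V = 266 nV

266 nV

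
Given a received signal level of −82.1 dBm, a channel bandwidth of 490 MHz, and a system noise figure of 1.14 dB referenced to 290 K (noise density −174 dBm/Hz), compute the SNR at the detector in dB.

Noise floor: N = −174 + 10 log₁₀(B) + NF
10 log₁₀(4.90×10⁸) = 86.9 dB
N = −174 + 86.9 + 1.14 = −85.96 dBm
SNR = P_sig − N = −82.1 − (−85.96) = 3.86 dB → 3.9 dB

3.9 dB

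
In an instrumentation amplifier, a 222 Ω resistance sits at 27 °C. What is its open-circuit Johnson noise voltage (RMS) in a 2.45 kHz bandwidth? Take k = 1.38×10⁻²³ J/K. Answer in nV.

94.9 nV

T = 27 °C + 273.15 = 300.15 K
V_n = √(4kTRB)
4kTRB = 4 × 1.38×10⁻²³ × 300.15 × 2.22×10² × 2.45×10³ = 9.01×10⁻¹⁵ V²
V_n = √(9.01×10⁻¹⁵) = 9.49×10⁻⁸ V = 94.9 nV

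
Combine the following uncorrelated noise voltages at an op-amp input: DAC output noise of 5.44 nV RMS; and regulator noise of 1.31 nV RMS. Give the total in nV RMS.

5.60 nV

Uncorrelated sources add in power (mean-square): V_tot = √(ΣV_i²)
V_tot = √[(5.44×10⁻⁹)² + (1.31×10⁻⁹)²] = 5.60×10⁻⁹ V = 5.60 nV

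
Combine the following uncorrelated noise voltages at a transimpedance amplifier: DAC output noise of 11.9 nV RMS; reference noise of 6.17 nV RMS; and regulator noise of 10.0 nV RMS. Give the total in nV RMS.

16.7 nV

Uncorrelated sources add in power (mean-square): V_tot = √(ΣV_i²)
V_tot = √[(1.19×10⁻⁸)² + (6.17×10⁻⁹)² + (1.00×10⁻⁸)²] = 1.67×10⁻⁸ V = 16.7 nV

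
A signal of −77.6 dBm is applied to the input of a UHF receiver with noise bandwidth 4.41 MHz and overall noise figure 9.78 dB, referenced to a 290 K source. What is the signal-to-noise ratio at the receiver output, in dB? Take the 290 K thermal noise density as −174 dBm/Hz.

Noise floor: N = −174 + 10 log₁₀(B) + NF
10 log₁₀(4.41×10⁶) = 66.44 dB
N = −174 + 66.44 + 9.78 = −97.78 dBm
SNR = P_sig − N = −77.6 − (−97.78) = 20.18 dB → 20.2 dB

20.2 dB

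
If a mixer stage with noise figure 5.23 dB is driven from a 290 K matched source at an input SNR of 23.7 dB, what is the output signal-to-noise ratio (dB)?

18.47 dB

By definition F = SNR_in/SNR_out, so in dB: SNR_out = SNR_in − NF
SNR_out = 23.7 − 5.23 = 18.47 dB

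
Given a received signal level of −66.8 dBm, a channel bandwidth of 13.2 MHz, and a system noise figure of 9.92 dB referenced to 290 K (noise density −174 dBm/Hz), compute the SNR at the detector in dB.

Noise floor: N = −174 + 10 log₁₀(B) + NF
10 log₁₀(1.32×10⁷) = 71.21 dB
N = −174 + 71.21 + 9.92 = −92.87 dBm
SNR = P_sig − N = −66.8 − (−92.87) = 26.07 dB → 26.1 dB

26.1 dB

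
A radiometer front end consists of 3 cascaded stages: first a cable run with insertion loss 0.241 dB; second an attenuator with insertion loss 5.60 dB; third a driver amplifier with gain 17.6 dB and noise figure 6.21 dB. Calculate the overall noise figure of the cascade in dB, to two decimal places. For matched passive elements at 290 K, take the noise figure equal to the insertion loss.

12.05 dB

Convert to linear (a loss of L dB is a gain of −L dB): F_i = 10^(NF_i/10), G_i = 10^(G_i,dB/10)
  Stage 1: F_1 = 10^(0.241/10) = 1.057, G_1 = 10^(−0.241/10) = 0.9460
  Stage 2: F_2 = 10^(5.60/10) = 3.631, G_2 = 10^(−5.60/10) = 0.2754
  Stage 3: F_3 = 10^(6.21/10) = 4.178, G_3 = 10^(17.6/10) = 57.54
Friis cascade:
  F = 1.057 + (3.631 − 1)/0.9460 + (4.178 − 1)/0.2606 = 16.04
NF = 10 log₁₀(16.04) = 12.05 dB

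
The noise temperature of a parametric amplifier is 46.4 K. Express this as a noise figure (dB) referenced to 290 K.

F = 1 + T_e/T₀ = 1 + 46.4/290 = 1.16
NF = 10 log₁₀(1.16) = 0.645 dB

0.645 dB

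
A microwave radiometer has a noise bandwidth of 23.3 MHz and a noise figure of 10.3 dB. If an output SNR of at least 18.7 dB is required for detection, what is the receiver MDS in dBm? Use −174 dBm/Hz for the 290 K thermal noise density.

Sensitivity = −174 + 10 log₁₀(B) + NF + SNR_min
= −174 + 73.67 + 10.3 + 18.7
= −71.33 dBm → −71.3 dBm

−71.3 dBm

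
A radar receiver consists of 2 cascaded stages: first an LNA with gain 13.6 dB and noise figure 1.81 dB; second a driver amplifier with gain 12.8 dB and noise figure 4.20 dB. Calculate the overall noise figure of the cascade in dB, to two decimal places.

Convert to linear (a loss of L dB is a gain of −L dB): F_i = 10^(NF_i/10), G_i = 10^(G_i,dB/10)
  Stage 1: F_1 = 10^(1.81/10) = 1.517, G_1 = 10^(13.6/10) = 22.91
  Stage 2: F_2 = 10^(4.20/10) = 2.630, G_2 = 10^(12.8/10) = 19.05
Friis cascade:
  F = 1.517 + (2.630 − 1)/22.91 = 1.588
NF = 10 log₁₀(1.588) = 2.01 dB

2.01 dB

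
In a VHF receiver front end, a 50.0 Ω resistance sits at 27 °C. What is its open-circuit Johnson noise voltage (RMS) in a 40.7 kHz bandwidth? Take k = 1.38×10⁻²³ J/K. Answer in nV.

T = 27 °C + 273.15 = 300.15 K
V_n = √(4kTRB)
4kTRB = 4 × 1.38×10⁻²³ × 300.15 × 5.00×10¹ × 4.07×10⁴ = 3.37×10⁻¹⁴ V²
V_n = √(3.37×10⁻¹⁴) = 1.84×10⁻⁷ V = 184 nV

184 nV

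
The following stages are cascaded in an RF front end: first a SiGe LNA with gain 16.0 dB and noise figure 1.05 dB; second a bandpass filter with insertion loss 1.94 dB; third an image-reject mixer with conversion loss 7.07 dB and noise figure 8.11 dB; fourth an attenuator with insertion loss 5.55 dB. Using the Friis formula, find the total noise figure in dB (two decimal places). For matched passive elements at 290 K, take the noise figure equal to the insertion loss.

Convert to linear (a loss of L dB is a gain of −L dB): F_i = 10^(NF_i/10), G_i = 10^(G_i,dB/10)
  Stage 1: F_1 = 10^(1.05/10) = 1.274, G_1 = 10^(16.0/10) = 39.81
  Stage 2: F_2 = 10^(1.94/10) = 1.563, G_2 = 10^(−1.94/10) = 0.6397
  Stage 3: F_3 = 10^(8.11/10) = 6.471, G_3 = 10^(−7.07/10) = 0.1963
  Stage 4: F_4 = 10^(5.55/10) = 3.589, G_4 = 10^(−5.55/10) = 0.2786
Friis cascade:
  F = 1.274 + (1.563 − 1)/39.81 + (6.471 − 1)/25.47 + (3.589 − 1)/5.000 = 2.020
NF = 10 log₁₀(2.020) = 3.05 dB

3.05 dB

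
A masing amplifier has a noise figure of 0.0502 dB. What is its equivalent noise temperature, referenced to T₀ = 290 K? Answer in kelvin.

3.37 K

F = 10^(0.0502/10) = 1.01163
T_e = (F − 1)·T₀ = (1.01163 − 1) × 290 = 3.37 K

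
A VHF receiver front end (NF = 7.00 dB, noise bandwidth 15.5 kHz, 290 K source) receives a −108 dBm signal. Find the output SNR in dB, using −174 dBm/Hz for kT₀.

17.1 dB

Noise floor: N = −174 + 10 log₁₀(B) + NF
10 log₁₀(1.55×10⁴) = 41.9 dB
N = −174 + 41.9 + 7.00 = −125.10 dBm
SNR = P_sig − N = −108 − (−125.10) = 17.10 dB → 17.1 dB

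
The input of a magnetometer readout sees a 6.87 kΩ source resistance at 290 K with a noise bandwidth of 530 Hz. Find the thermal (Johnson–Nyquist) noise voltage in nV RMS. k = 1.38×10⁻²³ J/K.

V_n = √(4kTRB)
4kTRB = 4 × 1.38×10⁻²³ × 290 × 6.87×10³ × 5.30×10² = 5.83×10⁻¹⁴ V²
V_n = √(5.83×10⁻¹⁴) = 2.41×10⁻⁷ V = 241 nV

241 nV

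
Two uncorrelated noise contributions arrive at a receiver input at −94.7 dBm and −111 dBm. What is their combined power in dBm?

Convert to linear, add, convert back:
P₁ = 3.39×10⁻¹³ W, P₂ = 7.94×10⁻¹⁵ W
P_tot = 3.47×10⁻¹³ W → 10 log₁₀(P_tot / 10⁻³) = −94.6 dBm

−94.6 dBm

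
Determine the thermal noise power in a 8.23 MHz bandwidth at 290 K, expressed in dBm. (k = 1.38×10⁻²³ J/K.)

−104.8 dBm

P_n = kTB = 1.38×10⁻²³ × 290 × 8.23×10⁶ = 3.29×10⁻¹⁴ W
In dBm: 10 log₁₀(3.29×10⁻¹⁴ / 10⁻³) = −104.8 dBm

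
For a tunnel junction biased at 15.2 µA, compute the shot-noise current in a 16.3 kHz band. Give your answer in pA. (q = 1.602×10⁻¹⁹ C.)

I_n = √(2qI·B)
2qI·B = 2 × 1.602×10⁻¹⁹ × 1.52×10⁻⁵ × 1.63×10⁴ = 7.94×10⁻²⁰ A²
I_n = √(7.94×10⁻²⁰) = 2.82×10⁻¹⁰ A = 282 pA

282 pA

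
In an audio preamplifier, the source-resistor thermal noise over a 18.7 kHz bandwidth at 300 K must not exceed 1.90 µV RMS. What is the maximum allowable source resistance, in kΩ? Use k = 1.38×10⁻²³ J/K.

11.7 kΩ

Johnson–Nyquist: V_n = √(4kTRB) ⇒ R = V_n² / (4kTB)
4kTB = 4 × 1.38×10⁻²³ × 300 × 1.87×10⁴ = 3.10×10⁻¹⁶
R = (1.90×10⁻⁶)² / 3.10×10⁻¹⁶ = 1.17×10⁴ Ω = 11.7 kΩ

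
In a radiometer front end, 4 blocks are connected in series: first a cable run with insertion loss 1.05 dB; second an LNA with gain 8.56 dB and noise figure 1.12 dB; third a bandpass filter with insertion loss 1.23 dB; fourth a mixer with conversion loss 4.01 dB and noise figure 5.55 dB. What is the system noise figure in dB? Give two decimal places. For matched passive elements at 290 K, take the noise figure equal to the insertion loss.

3.65 dB

Convert to linear (a loss of L dB is a gain of −L dB): F_i = 10^(NF_i/10), G_i = 10^(G_i,dB/10)
  Stage 1: F_1 = 10^(1.05/10) = 1.274, G_1 = 10^(−1.05/10) = 0.7852
  Stage 2: F_2 = 10^(1.12/10) = 1.294, G_2 = 10^(8.56/10) = 7.178
  Stage 3: F_3 = 10^(1.23/10) = 1.327, G_3 = 10^(−1.23/10) = 0.7534
  Stage 4: F_4 = 10^(5.55/10) = 3.589, G_4 = 10^(−4.01/10) = 0.3972
Friis cascade:
  F = 1.274 + (1.294 − 1)/0.7852 + (1.327 − 1)/5.636 + (3.589 − 1)/4.246 = 2.316
NF = 10 log₁₀(2.316) = 3.65 dB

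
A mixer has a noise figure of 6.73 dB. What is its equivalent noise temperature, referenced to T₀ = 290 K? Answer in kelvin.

F = 10^(6.73/10) = 4.70977
T_e = (F − 1)·T₀ = (4.70977 − 1) × 290 = 1076 K

1076 K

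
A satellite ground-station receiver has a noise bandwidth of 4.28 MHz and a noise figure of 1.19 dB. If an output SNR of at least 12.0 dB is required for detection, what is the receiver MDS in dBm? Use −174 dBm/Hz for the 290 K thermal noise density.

−94.5 dBm

Sensitivity = −174 + 10 log₁₀(B) + NF + SNR_min
= −174 + 66.31 + 1.19 + 12.0
= −94.50 dBm → −94.5 dBm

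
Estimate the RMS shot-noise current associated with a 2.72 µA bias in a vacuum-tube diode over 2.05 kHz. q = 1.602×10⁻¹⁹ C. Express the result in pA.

42.3 pA

I_n = √(2qI·B)
2qI·B = 2 × 1.602×10⁻¹⁹ × 2.72×10⁻⁶ × 2.05×10³ = 1.79×10⁻²¹ A²
I_n = √(1.79×10⁻²¹) = 4.23×10⁻¹¹ A = 42.3 pA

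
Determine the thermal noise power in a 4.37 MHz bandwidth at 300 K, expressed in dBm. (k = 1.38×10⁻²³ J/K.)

−107.4 dBm

P_n = kTB = 1.38×10⁻²³ × 300 × 4.37×10⁶ = 1.81×10⁻¹⁴ W
In dBm: 10 log₁₀(1.81×10⁻¹⁴ / 10⁻³) = −107.4 dBm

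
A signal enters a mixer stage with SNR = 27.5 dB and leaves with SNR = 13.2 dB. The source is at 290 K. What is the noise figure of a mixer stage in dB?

14.3 dB

NF (dB) = SNR_in(dB) − SNR_out(dB) when the source is at T₀
NF = 27.5 − 13.2 = 14.3 dB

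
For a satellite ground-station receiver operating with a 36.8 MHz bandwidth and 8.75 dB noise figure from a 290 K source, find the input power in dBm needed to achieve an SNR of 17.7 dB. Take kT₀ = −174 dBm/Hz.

−71.9 dBm

Sensitivity = −174 + 10 log₁₀(B) + NF + SNR_min
= −174 + 75.66 + 8.75 + 17.7
= −71.89 dBm → −71.9 dBm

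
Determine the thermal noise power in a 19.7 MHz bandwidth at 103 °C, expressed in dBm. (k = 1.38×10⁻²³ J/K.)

T = 103 °C + 273.15 = 376.15 K
P_n = kTB = 1.38×10⁻²³ × 376.15 × 1.97×10⁷ = 1.02×10⁻¹³ W
In dBm: 10 log₁₀(1.02×10⁻¹³ / 10⁻³) = −99.9 dBm

−99.9 dBm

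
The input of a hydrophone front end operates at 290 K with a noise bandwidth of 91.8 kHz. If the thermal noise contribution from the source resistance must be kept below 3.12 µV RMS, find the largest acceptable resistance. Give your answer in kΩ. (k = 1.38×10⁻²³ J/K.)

Johnson–Nyquist: V_n = √(4kTRB) ⇒ R = V_n² / (4kTB)
4kTB = 4 × 1.38×10⁻²³ × 290 × 9.18×10⁴ = 1.47×10⁻¹⁵
R = (3.12×10⁻⁶)² / 1.47×10⁻¹⁵ = 6.62×10³ Ω = 6.62 kΩ

6.62 kΩ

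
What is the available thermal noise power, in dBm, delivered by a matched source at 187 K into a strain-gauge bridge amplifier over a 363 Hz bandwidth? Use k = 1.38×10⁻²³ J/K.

−150.3 dBm

P_n = kTB = 1.38×10⁻²³ × 187 × 3.63×10² = 9.37×10⁻¹⁹ W
In dBm: 10 log₁₀(9.37×10⁻¹⁹ / 10⁻³) = −150.3 dBm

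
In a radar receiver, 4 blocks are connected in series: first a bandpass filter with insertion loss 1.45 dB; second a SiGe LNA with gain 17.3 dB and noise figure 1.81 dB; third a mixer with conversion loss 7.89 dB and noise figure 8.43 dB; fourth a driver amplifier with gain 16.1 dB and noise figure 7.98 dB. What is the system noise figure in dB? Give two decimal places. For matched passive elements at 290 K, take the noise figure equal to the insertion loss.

Convert to linear (a loss of L dB is a gain of −L dB): F_i = 10^(NF_i/10), G_i = 10^(G_i,dB/10)
  Stage 1: F_1 = 10^(1.45/10) = 1.396, G_1 = 10^(−1.45/10) = 0.7161
  Stage 2: F_2 = 10^(1.81/10) = 1.517, G_2 = 10^(17.3/10) = 53.70
  Stage 3: F_3 = 10^(8.43/10) = 6.966, G_3 = 10^(−7.89/10) = 0.1626
  Stage 4: F_4 = 10^(7.98/10) = 6.281, G_4 = 10^(16.1/10) = 40.74
Friis cascade:
  F = 1.396 + (1.517 − 1)/0.7161 + (6.966 − 1)/38.46 + (6.281 − 1)/6.252 = 3.118
NF = 10 log₁₀(3.118) = 4.94 dB

4.94 dB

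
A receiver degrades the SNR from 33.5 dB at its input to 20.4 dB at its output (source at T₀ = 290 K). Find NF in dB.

13.1 dB

NF (dB) = SNR_in(dB) − SNR_out(dB) when the source is at T₀
NF = 33.5 − 20.4 = 13.1 dB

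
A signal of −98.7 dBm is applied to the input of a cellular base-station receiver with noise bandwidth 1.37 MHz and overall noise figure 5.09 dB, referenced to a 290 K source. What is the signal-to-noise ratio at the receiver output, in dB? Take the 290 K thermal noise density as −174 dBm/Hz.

Noise floor: N = −174 + 10 log₁₀(B) + NF
10 log₁₀(1.37×10⁶) = 61.37 dB
N = −174 + 61.37 + 5.09 = −107.54 dBm
SNR = P_sig − N = −98.7 − (−107.54) = 8.84 dB → 8.8 dB

8.8 dB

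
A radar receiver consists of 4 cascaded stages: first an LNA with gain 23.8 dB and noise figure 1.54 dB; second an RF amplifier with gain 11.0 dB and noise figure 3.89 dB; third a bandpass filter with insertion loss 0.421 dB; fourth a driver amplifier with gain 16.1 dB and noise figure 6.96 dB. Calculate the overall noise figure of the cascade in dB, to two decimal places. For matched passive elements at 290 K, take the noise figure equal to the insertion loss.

1.56 dB

Convert to linear (a loss of L dB is a gain of −L dB): F_i = 10^(NF_i/10), G_i = 10^(G_i,dB/10)
  Stage 1: F_1 = 10^(1.54/10) = 1.426, G_1 = 10^(23.8/10) = 239.9
  Stage 2: F_2 = 10^(3.89/10) = 2.449, G_2 = 10^(11.0/10) = 12.59
  Stage 3: F_3 = 10^(0.421/10) = 1.102, G_3 = 10^(−0.421/10) = 0.9076
  Stage 4: F_4 = 10^(6.96/10) = 4.966, G_4 = 10^(16.1/10) = 40.74
Friis cascade:
  F = 1.426 + (2.449 − 1)/239.9 + (1.102 − 1)/3020 + (4.966 − 1)/2741 = 1.433
NF = 10 log₁₀(1.433) = 1.56 dB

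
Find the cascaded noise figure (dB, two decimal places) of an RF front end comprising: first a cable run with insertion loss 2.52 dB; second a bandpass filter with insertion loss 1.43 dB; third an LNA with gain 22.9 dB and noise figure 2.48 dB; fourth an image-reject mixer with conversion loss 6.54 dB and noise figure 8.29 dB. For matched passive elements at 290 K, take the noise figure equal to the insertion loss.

6.50 dB

Convert to linear (a loss of L dB is a gain of −L dB): F_i = 10^(NF_i/10), G_i = 10^(G_i,dB/10)
  Stage 1: F_1 = 10^(2.52/10) = 1.786, G_1 = 10^(−2.52/10) = 0.5598
  Stage 2: F_2 = 10^(1.43/10) = 1.390, G_2 = 10^(−1.43/10) = 0.7194
  Stage 3: F_3 = 10^(2.48/10) = 1.770, G_3 = 10^(22.9/10) = 195.0
  Stage 4: F_4 = 10^(8.29/10) = 6.745, G_4 = 10^(−6.54/10) = 0.2218
Friis cascade:
  F = 1.786 + (1.390 − 1)/0.5598 + (1.770 − 1)/0.4027 + (6.745 − 1)/78.52 = 4.469
NF = 10 log₁₀(4.469) = 6.50 dB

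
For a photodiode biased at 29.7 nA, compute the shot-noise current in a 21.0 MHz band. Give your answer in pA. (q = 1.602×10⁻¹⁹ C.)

I_n = √(2qI·B)
2qI·B = 2 × 1.602×10⁻¹⁹ × 2.97×10⁻⁸ × 2.10×10⁷ = 2.00×10⁻¹⁹ A²
I_n = √(2.00×10⁻¹⁹) = 4.47×10⁻¹⁰ A = 447 pA

447 pA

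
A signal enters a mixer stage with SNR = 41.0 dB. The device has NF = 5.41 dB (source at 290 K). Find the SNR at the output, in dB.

35.59 dB

By definition F = SNR_in/SNR_out, so in dB: SNR_out = SNR_in − NF
SNR_out = 41.0 − 5.41 = 35.59 dB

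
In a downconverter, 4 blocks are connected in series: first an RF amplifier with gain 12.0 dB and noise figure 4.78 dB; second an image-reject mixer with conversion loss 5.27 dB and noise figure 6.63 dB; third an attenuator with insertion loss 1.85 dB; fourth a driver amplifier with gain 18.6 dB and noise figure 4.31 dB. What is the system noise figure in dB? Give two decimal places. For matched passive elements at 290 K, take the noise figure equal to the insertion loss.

Convert to linear (a loss of L dB is a gain of −L dB): F_i = 10^(NF_i/10), G_i = 10^(G_i,dB/10)
  Stage 1: F_1 = 10^(4.78/10) = 3.006, G_1 = 10^(12.0/10) = 15.85
  Stage 2: F_2 = 10^(6.63/10) = 4.603, G_2 = 10^(−5.27/10) = 0.2972
  Stage 3: F_3 = 10^(1.85/10) = 1.531, G_3 = 10^(−1.85/10) = 0.6531
  Stage 4: F_4 = 10^(4.31/10) = 2.698, G_4 = 10^(18.6/10) = 72.44
Friis cascade:
  F = 3.006 + (4.603 − 1)/15.85 + (1.531 − 1)/4.710 + (2.698 − 1)/3.076 = 3.898
NF = 10 log₁₀(3.898) = 5.91 dB

5.91 dB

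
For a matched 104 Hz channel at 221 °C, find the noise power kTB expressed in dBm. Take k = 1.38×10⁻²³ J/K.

−151.5 dBm

T = 221 °C + 273.15 = 494.15 K
P_n = kTB = 1.38×10⁻²³ × 494.15 × 1.04×10² = 7.09×10⁻¹⁹ W
In dBm: 10 log₁₀(7.09×10⁻¹⁹ / 10⁻³) = −151.5 dBm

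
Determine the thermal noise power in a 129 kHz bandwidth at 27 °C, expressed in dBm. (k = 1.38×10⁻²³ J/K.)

−122.7 dBm

T = 27 °C + 273.15 = 300.15 K
P_n = kTB = 1.38×10⁻²³ × 300.15 × 1.29×10⁵ = 5.34×10⁻¹⁶ W
In dBm: 10 log₁₀(5.34×10⁻¹⁶ / 10⁻³) = −122.7 dBm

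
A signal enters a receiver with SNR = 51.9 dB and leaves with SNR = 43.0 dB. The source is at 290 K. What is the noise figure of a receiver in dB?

NF (dB) = SNR_in(dB) − SNR_out(dB) when the source is at T₀
NF = 51.9 − 43.0 = 8.9 dB

8.9 dB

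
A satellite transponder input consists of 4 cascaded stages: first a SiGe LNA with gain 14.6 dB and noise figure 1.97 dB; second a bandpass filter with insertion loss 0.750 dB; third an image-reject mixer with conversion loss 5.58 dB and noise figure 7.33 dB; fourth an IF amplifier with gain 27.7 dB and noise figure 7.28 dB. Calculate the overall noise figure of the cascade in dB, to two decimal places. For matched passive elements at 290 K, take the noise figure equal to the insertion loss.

3.82 dB

Convert to linear (a loss of L dB is a gain of −L dB): F_i = 10^(NF_i/10), G_i = 10^(G_i,dB/10)
  Stage 1: F_1 = 10^(1.97/10) = 1.574, G_1 = 10^(14.6/10) = 28.84
  Stage 2: F_2 = 10^(0.750/10) = 1.189, G_2 = 10^(−0.750/10) = 0.8414
  Stage 3: F_3 = 10^(7.33/10) = 5.408, G_3 = 10^(−5.58/10) = 0.2767
  Stage 4: F_4 = 10^(7.28/10) = 5.346, G_4 = 10^(27.7/10) = 588.8
Friis cascade:
  F = 1.574 + (1.189 − 1)/28.84 + (5.408 − 1)/24.27 + (5.346 − 1)/6.714 = 2.409
NF = 10 log₁₀(2.409) = 3.82 dB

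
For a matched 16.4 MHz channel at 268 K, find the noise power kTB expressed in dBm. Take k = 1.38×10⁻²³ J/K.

P_n = kTB = 1.38×10⁻²³ × 268 × 1.64×10⁷ = 6.07×10⁻¹⁴ W
In dBm: 10 log₁₀(6.07×10⁻¹⁴ / 10⁻³) = −102.2 dBm

−102.2 dBm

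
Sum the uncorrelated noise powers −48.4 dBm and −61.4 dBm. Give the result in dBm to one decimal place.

Convert to linear, add, convert back:
P₁ = 1.45×10⁻⁸ W, P₂ = 7.24×10⁻¹⁰ W
P_tot = 1.52×10⁻⁸ W → 10 log₁₀(P_tot / 10⁻³) = −48.2 dBm

−48.2 dBm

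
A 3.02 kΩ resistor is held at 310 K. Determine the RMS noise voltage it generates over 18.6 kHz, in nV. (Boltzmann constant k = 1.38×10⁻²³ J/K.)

980 nV

V_n = √(4kTRB)
4kTRB = 4 × 1.38×10⁻²³ × 310 × 3.02×10³ × 1.86×10⁴ = 9.61×10⁻¹³ V²
V_n = √(9.61×10⁻¹³) = 9.80×10⁻⁷ V = 980 nV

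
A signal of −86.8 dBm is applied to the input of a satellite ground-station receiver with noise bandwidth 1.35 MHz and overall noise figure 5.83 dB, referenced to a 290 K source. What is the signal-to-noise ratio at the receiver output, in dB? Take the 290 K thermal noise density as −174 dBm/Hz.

Noise floor: N = −174 + 10 log₁₀(B) + NF
10 log₁₀(1.35×10⁶) = 61.3 dB
N = −174 + 61.3 + 5.83 = −106.87 dBm
SNR = P_sig − N = −86.8 − (−106.87) = 20.07 dB → 20.1 dB

20.1 dB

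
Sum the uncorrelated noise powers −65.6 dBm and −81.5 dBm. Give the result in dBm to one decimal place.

Convert to linear, add, convert back:
P₁ = 2.75×10⁻¹⁰ W, P₂ = 7.08×10⁻¹² W
P_tot = 2.83×10⁻¹⁰ W → 10 log₁₀(P_tot / 10⁻³) = −65.5 dBm

−65.5 dBm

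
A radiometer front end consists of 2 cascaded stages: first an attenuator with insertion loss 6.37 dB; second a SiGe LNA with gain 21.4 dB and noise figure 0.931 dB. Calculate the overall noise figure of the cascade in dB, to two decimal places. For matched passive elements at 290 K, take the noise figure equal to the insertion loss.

7.30 dB

Convert to linear (a loss of L dB is a gain of −L dB): F_i = 10^(NF_i/10), G_i = 10^(G_i,dB/10)
  Stage 1: F_1 = 10^(6.37/10) = 4.335, G_1 = 10^(−6.37/10) = 0.2307
  Stage 2: F_2 = 10^(0.931/10) = 1.239, G_2 = 10^(21.4/10) = 138.0
Friis cascade:
  F = 4.335 + (1.239 − 1)/0.2307 = 5.372
NF = 10 log₁₀(5.372) = 7.30 dB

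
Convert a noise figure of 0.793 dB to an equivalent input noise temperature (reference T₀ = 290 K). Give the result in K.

F = 10^(0.793/10) = 1.20033
T_e = (F − 1)·T₀ = (1.20033 − 1) × 290 = 58.1 K

58.1 K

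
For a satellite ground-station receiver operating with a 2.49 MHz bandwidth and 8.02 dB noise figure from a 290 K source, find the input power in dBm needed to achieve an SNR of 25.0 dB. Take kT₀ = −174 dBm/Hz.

−77.0 dBm

Sensitivity = −174 + 10 log₁₀(B) + NF + SNR_min
= −174 + 63.96 + 8.02 + 25.0
= −77.02 dBm → −77.0 dBm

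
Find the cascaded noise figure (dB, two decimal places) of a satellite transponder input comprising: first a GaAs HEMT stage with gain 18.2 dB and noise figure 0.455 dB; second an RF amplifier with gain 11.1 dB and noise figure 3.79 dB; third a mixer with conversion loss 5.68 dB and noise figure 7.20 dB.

Convert to linear (a loss of L dB is a gain of −L dB): F_i = 10^(NF_i/10), G_i = 10^(G_i,dB/10)
  Stage 1: F_1 = 10^(0.455/10) = 1.110, G_1 = 10^(18.2/10) = 66.07
  Stage 2: F_2 = 10^(3.79/10) = 2.393, G_2 = 10^(11.1/10) = 12.88
  Stage 3: F_3 = 10^(7.20/10) = 5.248, G_3 = 10^(−5.68/10) = 0.2704
Friis cascade:
  F = 1.110 + (2.393 − 1)/66.07 + (5.248 − 1)/851.1 = 1.137
NF = 10 log₁₀(1.137) = 0.56 dB

0.56 dB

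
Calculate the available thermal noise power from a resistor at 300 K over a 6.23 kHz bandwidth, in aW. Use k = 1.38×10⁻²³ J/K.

P_n = kTB = 1.38×10⁻²³ × 300 × 6.23×10³ = 2.58×10⁻¹⁷ W = 25.8 aW

25.8 aW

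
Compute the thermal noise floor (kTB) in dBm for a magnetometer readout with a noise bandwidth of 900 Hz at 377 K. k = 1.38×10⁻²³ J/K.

−143.3 dBm

P_n = kTB = 1.38×10⁻²³ × 377 × 9.00×10² = 4.68×10⁻¹⁸ W
In dBm: 10 log₁₀(4.68×10⁻¹⁸ / 10⁻³) = −143.3 dBm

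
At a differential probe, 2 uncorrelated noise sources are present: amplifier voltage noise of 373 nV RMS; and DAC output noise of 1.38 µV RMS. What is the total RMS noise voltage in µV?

Uncorrelated sources add in power (mean-square): V_tot = √(ΣV_i²)
V_tot = √[(3.73×10⁻⁷)² + (1.38×10⁻⁶)²] = 1.43×10⁻⁶ V = 1.43 µV

1.43 µV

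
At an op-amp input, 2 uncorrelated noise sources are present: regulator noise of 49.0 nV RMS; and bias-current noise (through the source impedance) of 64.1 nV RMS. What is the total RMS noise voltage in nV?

Uncorrelated sources add in power (mean-square): V_tot = √(ΣV_i²)
V_tot = √[(4.90×10⁻⁸)² + (6.41×10⁻⁸)²] = 8.07×10⁻⁸ V = 80.7 nV

80.7 nV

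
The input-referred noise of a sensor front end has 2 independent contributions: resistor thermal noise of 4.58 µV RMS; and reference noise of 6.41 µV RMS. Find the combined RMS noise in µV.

Uncorrelated sources add in power (mean-square): V_tot = √(ΣV_i²)
V_tot = √[(4.58×10⁻⁶)² + (6.41×10⁻⁶)²] = 7.88×10⁻⁶ V = 7.88 µV

7.88 µV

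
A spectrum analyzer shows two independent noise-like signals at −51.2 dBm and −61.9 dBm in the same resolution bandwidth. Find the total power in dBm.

Convert to linear, add, convert back:
P₁ = 7.59×10⁻⁹ W, P₂ = 6.46×10⁻¹⁰ W
P_tot = 8.23×10⁻⁹ W → 10 log₁₀(P_tot / 10⁻³) = −50.8 dBm

−50.8 dBm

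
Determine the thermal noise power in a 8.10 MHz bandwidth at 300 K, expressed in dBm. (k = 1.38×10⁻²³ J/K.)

P_n = kTB = 1.38×10⁻²³ × 300 × 8.10×10⁶ = 3.35×10⁻¹⁴ W
In dBm: 10 log₁₀(3.35×10⁻¹⁴ / 10⁻³) = −104.7 dBm

−104.7 dBm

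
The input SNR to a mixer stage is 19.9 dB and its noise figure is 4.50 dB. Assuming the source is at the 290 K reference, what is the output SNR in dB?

15.40 dB

By definition F = SNR_in/SNR_out, so in dB: SNR_out = SNR_in − NF
SNR_out = 19.9 − 4.50 = 15.40 dB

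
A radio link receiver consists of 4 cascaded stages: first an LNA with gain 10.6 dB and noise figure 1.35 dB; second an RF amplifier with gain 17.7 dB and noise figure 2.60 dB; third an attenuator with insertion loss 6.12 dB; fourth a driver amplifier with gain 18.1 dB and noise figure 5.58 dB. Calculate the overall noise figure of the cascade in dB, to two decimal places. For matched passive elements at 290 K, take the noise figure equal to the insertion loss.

1.63 dB

Convert to linear (a loss of L dB is a gain of −L dB): F_i = 10^(NF_i/10), G_i = 10^(G_i,dB/10)
  Stage 1: F_1 = 10^(1.35/10) = 1.365, G_1 = 10^(10.6/10) = 11.48
  Stage 2: F_2 = 10^(2.60/10) = 1.820, G_2 = 10^(17.7/10) = 58.88
  Stage 3: F_3 = 10^(6.12/10) = 4.093, G_3 = 10^(−6.12/10) = 0.2443
  Stage 4: F_4 = 10^(5.58/10) = 3.614, G_4 = 10^(18.1/10) = 64.57
Friis cascade:
  F = 1.365 + (1.820 − 1)/11.48 + (4.093 − 1)/676.1 + (3.614 − 1)/165.2 = 1.456
NF = 10 log₁₀(1.456) = 1.63 dB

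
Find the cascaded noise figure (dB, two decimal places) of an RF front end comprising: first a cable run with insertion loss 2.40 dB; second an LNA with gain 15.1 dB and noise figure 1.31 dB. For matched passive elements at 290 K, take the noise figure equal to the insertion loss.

3.71 dB

Convert to linear (a loss of L dB is a gain of −L dB): F_i = 10^(NF_i/10), G_i = 10^(G_i,dB/10)
  Stage 1: F_1 = 10^(2.40/10) = 1.738, G_1 = 10^(−2.40/10) = 0.5754
  Stage 2: F_2 = 10^(1.31/10) = 1.352, G_2 = 10^(15.1/10) = 32.36
Friis cascade:
  F = 1.738 + (1.352 − 1)/0.5754 = 2.350
NF = 10 log₁₀(2.350) = 3.71 dB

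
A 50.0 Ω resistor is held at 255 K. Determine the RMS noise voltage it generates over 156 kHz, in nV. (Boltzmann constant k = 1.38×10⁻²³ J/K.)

331 nV

V_n = √(4kTRB)
4kTRB = 4 × 1.38×10⁻²³ × 255 × 5.00×10¹ × 1.56×10⁵ = 1.10×10⁻¹³ V²
V_n = √(1.10×10⁻¹³) = 3.31×10⁻⁷ V = 331 nV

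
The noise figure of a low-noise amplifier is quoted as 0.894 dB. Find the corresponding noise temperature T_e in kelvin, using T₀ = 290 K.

66.3 K

F = 10^(0.894/10) = 1.22857
T_e = (F − 1)·T₀ = (1.22857 − 1) × 290 = 66.3 K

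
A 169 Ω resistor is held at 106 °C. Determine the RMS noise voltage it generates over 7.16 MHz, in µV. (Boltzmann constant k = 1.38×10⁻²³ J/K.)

T = 106 °C + 273.15 = 379.15 K
V_n = √(4kTRB)
4kTRB = 4 × 1.38×10⁻²³ × 379.15 × 1.69×10² × 7.16×10⁶ = 2.53×10⁻¹¹ V²
V_n = √(2.53×10⁻¹¹) = 5.03×10⁻⁶ V = 5.03 µV

5.03 µV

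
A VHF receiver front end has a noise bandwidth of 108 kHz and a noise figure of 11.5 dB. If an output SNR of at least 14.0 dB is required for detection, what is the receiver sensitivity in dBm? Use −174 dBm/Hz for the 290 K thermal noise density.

−98.2 dBm

Sensitivity = −174 + 10 log₁₀(B) + NF + SNR_min
= −174 + 50.33 + 11.5 + 14.0
= −98.17 dBm → −98.2 dBm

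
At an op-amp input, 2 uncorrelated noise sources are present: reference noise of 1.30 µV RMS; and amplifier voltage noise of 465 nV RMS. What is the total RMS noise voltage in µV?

Uncorrelated sources add in power (mean-square): V_tot = √(ΣV_i²)
V_tot = √[(1.30×10⁻⁶)² + (4.65×10⁻⁷)²] = 1.38×10⁻⁶ V = 1.38 µV

1.38 µV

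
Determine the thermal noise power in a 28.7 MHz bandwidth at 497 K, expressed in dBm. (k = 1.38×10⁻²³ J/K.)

−97.1 dBm

P_n = kTB = 1.38×10⁻²³ × 497 × 2.87×10⁷ = 1.97×10⁻¹³ W
In dBm: 10 log₁₀(1.97×10⁻¹³ / 10⁻³) = −97.1 dBm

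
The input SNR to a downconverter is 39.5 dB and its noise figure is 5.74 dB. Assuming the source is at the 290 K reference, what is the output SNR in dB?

By definition F = SNR_in/SNR_out, so in dB: SNR_out = SNR_in − NF
SNR_out = 39.5 − 5.74 = 33.76 dB

33.76 dB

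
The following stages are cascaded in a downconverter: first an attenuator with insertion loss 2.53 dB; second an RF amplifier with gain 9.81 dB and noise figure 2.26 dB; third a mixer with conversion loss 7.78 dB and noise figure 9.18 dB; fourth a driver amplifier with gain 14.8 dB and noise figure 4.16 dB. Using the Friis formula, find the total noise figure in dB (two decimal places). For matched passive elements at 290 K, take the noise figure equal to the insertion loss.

Convert to linear (a loss of L dB is a gain of −L dB): F_i = 10^(NF_i/10), G_i = 10^(G_i,dB/10)
  Stage 1: F_1 = 10^(2.53/10) = 1.791, G_1 = 10^(−2.53/10) = 0.5585
  Stage 2: F_2 = 10^(2.26/10) = 1.683, G_2 = 10^(9.81/10) = 9.572
  Stage 3: F_3 = 10^(9.18/10) = 8.279, G_3 = 10^(−7.78/10) = 0.1667
  Stage 4: F_4 = 10^(4.16/10) = 2.606, G_4 = 10^(14.8/10) = 30.20
Friis cascade:
  F = 1.791 + (1.683 − 1)/0.5585 + (8.279 − 1)/5.346 + (2.606 − 1)/0.8913 = 6.177
NF = 10 log₁₀(6.177) = 7.91 dB

7.91 dB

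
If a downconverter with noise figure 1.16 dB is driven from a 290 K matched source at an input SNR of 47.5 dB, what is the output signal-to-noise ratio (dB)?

46.34 dB

By definition F = SNR_in/SNR_out, so in dB: SNR_out = SNR_in − NF
SNR_out = 47.5 − 1.16 = 46.34 dB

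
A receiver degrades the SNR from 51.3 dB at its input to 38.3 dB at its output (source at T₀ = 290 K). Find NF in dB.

NF (dB) = SNR_in(dB) − SNR_out(dB) when the source is at T₀
NF = 51.3 − 38.3 = 13.0 dB

13.0 dB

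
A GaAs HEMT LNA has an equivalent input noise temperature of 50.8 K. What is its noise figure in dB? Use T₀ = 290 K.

0.701 dB

F = 1 + T_e/T₀ = 1 + 50.8/290 = 1.17517
NF = 10 log₁₀(1.17517) = 0.701 dB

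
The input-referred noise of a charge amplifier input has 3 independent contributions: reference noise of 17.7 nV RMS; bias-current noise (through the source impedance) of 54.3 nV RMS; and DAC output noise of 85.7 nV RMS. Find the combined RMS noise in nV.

103 nV

Uncorrelated sources add in power (mean-square): V_tot = √(ΣV_i²)
V_tot = √[(1.77×10⁻⁸)² + (5.43×10⁻⁸)² + (8.57×10⁻⁸)²] = 1.03×10⁻⁷ V = 103 nV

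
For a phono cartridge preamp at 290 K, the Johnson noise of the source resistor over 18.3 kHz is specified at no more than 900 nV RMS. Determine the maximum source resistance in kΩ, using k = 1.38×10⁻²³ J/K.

Johnson–Nyquist: V_n = √(4kTRB) ⇒ R = V_n² / (4kTB)
4kTB = 4 × 1.38×10⁻²³ × 290 × 1.83×10⁴ = 2.93×10⁻¹⁶
R = (9.00×10⁻⁷)² / 2.93×10⁻¹⁶ = 2.77×10³ Ω = 2.77 kΩ

2.77 kΩ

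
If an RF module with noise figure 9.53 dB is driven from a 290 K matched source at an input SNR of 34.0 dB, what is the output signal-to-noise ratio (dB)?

By definition F = SNR_in/SNR_out, so in dB: SNR_out = SNR_in − NF
SNR_out = 34.0 − 9.53 = 24.47 dB

24.47 dB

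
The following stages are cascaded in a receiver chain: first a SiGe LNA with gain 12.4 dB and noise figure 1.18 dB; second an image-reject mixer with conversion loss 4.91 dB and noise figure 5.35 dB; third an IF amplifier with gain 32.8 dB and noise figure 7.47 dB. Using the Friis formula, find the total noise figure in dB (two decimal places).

3.56 dB

Convert to linear (a loss of L dB is a gain of −L dB): F_i = 10^(NF_i/10), G_i = 10^(G_i,dB/10)
  Stage 1: F_1 = 10^(1.18/10) = 1.312, G_1 = 10^(12.4/10) = 17.38
  Stage 2: F_2 = 10^(5.35/10) = 3.428, G_2 = 10^(−4.91/10) = 0.3228
  Stage 3: F_3 = 10^(7.47/10) = 5.585, G_3 = 10^(32.8/10) = 1905
Friis cascade:
  F = 1.312 + (3.428 − 1)/17.38 + (5.585 − 1)/5.610 = 2.269
NF = 10 log₁₀(2.269) = 3.56 dB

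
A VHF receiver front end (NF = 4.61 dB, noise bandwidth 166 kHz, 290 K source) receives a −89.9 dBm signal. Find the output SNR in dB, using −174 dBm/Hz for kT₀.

Noise floor: N = −174 + 10 log₁₀(B) + NF
10 log₁₀(1.66×10⁵) = 52.2 dB
N = −174 + 52.2 + 4.61 = −117.19 dBm
SNR = P_sig − N = −89.9 − (−117.19) = 27.29 dB → 27.3 dB

27.3 dB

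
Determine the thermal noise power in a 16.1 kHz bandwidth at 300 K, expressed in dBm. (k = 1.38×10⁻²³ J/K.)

P_n = kTB = 1.38×10⁻²³ × 300 × 1.61×10⁴ = 6.67×10⁻¹⁷ W
In dBm: 10 log₁₀(6.67×10⁻¹⁷ / 10⁻³) = −131.8 dBm

−131.8 dBm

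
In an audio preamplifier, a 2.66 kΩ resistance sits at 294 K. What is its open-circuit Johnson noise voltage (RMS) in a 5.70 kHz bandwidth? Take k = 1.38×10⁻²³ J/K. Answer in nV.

V_n = √(4kTRB)
4kTRB = 4 × 1.38×10⁻²³ × 294 × 2.66×10³ × 5.70×10³ = 2.46×10⁻¹³ V²
V_n = √(2.46×10⁻¹³) = 4.96×10⁻⁷ V = 496 nV

496 nV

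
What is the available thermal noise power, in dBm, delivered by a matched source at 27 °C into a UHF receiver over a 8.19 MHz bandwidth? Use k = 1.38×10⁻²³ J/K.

T = 27 °C + 273.15 = 300.15 K
P_n = kTB = 1.38×10⁻²³ × 300.15 × 8.19×10⁶ = 3.39×10⁻¹⁴ W
In dBm: 10 log₁₀(3.39×10⁻¹⁴ / 10⁻³) = −104.7 dBm

−104.7 dBm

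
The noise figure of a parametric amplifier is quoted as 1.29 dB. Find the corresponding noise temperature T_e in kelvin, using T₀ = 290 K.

100 K

F = 10^(1.29/10) = 1.34586
T_e = (F − 1)·T₀ = (1.34586 − 1) × 290 = 100 K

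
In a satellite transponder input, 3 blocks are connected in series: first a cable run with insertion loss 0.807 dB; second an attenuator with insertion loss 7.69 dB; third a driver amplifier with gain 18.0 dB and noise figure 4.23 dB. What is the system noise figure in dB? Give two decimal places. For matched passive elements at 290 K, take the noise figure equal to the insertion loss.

Convert to linear (a loss of L dB is a gain of −L dB): F_i = 10^(NF_i/10), G_i = 10^(G_i,dB/10)
  Stage 1: F_1 = 10^(0.807/10) = 1.204, G_1 = 10^(−0.807/10) = 0.8304
  Stage 2: F_2 = 10^(7.69/10) = 5.875, G_2 = 10^(−7.69/10) = 0.1702
  Stage 3: F_3 = 10^(4.23/10) = 2.649, G_3 = 10^(18.0/10) = 63.10
Friis cascade:
  F = 1.204 + (5.875 − 1)/0.8304 + (2.649 − 1)/0.1414 = 18.74
NF = 10 log₁₀(18.74) = 12.73 dB

12.73 dB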